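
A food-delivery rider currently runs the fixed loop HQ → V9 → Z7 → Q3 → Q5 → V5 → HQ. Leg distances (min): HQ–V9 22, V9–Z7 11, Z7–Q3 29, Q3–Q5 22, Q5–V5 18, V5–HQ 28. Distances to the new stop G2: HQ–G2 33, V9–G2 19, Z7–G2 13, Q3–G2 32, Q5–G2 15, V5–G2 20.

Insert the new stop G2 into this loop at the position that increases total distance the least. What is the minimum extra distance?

Insertion cost between consecutive stops i–j is d(i,G2) + d(G2,j) − d(i,j):
  between HQ and V9: 33 + 19 − 22 = 30
  between V9 and Z7: 19 + 13 − 11 = 21
  between Z7 and Q3: 13 + 32 − 29 = 16
  between Q3 and Q5: 32 + 15 − 22 = 25
  between Q5 and V5: 15 + 20 − 18 = 17
  between V5 and HQ: 20 + 33 − 28 = 25
Cheapest insertion is between Z7 and Q3, adding 16.
New total = 130 + 16 = 146.

+16 min — insert G2 between Z7 and Q3.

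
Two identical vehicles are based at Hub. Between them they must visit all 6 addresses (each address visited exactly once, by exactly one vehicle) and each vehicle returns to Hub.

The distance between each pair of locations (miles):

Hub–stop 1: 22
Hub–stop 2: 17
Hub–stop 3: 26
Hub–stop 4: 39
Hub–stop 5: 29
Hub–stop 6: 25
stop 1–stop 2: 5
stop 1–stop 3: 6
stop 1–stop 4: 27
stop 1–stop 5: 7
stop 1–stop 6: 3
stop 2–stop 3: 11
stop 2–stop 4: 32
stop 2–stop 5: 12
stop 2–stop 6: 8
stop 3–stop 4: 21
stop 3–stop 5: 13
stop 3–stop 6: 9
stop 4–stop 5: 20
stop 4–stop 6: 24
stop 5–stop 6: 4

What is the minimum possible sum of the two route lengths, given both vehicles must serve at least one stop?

130 miles — the smallest possible combined total.

Check every non-empty split of the stops between the two vehicles; for each half take its own optimal tour:
  {stop 1} + {stop 2, stop 3, stop 4, stop 5, stop 6}: 44 + 96 = 140
  {stop 2} + {stop 1, stop 3, stop 4, stop 5, stop 6}: 34 + 96 = 130
  {stop 1, stop 2} + {stop 3, stop 4, stop 5, stop 6}: 44 + 96 = 140
  {stop 3} + {stop 1, stop 2, stop 4, stop 5, stop 6}: 52 + 88 = 140
  {stop 1, stop 3} + {stop 2, stop 4, stop 5, stop 6}: 54 + 88 = 142
  {stop 2, stop 3} + {stop 1, stop 4, stop 5, stop 6}: 54 + 88 = 142
  … (31 splits in total)
Best: vehicle 1 Hub → stop 2 → Hub = 34; vehicle 2 Hub → stop 1 → stop 6 → stop 5 → stop 4 → stop 3 → Hub = 96; combined 130.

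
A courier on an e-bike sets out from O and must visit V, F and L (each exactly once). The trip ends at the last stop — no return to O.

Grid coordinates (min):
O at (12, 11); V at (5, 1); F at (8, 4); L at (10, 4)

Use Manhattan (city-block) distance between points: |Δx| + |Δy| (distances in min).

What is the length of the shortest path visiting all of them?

Minimum one-way distance = 17 min.

There are 3! = 6 possible orderings.
O→V→F→L: 17+6+2 = 25
O→V→L→F: 17+8+2 = 27
O→F→V→L: 11+6+8 = 25
O→F→L→V: 11+2+8 = 21
O→L→V→F: 9+8+6 = 23
O→L→F→V: 9+2+6 = 17
The minimum is 17.
One shortest path: O → L → F → V.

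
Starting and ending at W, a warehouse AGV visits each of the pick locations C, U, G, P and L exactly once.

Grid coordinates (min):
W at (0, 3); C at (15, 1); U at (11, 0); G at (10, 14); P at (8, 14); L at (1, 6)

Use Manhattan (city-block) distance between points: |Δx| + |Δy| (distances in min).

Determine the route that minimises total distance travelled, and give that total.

W → C → U → G → P → L → W: 17+5+15+2+15+4 = 58
W → C → U → G → L → P → W: 17+5+15+17+15+19 = 88
W → C → U → P → G → L → W: 17+5+17+2+17+4 = 62
W → C → U → P → L → G → W: 17+5+17+15+17+21 = 92
W → C → U → L → G → P → W: 17+5+16+17+2+19 = 76
W → C → U → L → P → G → W: 17+5+16+15+2+21 = 76
W → C → G → U → P → L → W: 17+18+15+17+15+4 = 86
W → C → G → U → L → P → W: 17+18+15+16+15+19 = 100
W → C → G → P → U → L → W: 17+18+2+17+16+4 = 74
W → C → G → P → L → U → W: 17+18+2+15+16+14 = 82
W → C → G → L → U → P → W: 17+18+17+16+17+19 = 104
W → C → G → L → P → U → W: 17+18+17+15+17+14 = 98
W → C → P → U → G → L → W: 17+20+17+15+17+4 = 90
W → C → P → U → L → G → W: 17+20+17+16+17+21 = 108
… (46 more)
The minimum is 58.
One optimal route: W → C → U → G → P → L → W (or its reverse).

58 min — the shortest possible round trip.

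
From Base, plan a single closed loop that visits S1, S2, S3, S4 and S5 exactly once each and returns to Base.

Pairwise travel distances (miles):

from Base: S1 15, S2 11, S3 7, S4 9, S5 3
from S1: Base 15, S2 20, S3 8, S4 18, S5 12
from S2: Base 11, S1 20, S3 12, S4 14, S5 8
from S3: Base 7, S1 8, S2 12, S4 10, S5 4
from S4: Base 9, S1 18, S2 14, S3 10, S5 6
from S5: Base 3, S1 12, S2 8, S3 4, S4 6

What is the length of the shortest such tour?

Shortest round trip = 58 miles.

Base→S1→S2→S3→S4→S5→Base: 15+20+12+10+6+3 = 66
Base→S1→S2→S3→S5→S4→Base: 15+20+12+4+6+9 = 66
Base→S1→S2→S4→S3→S5→Base: 15+20+14+10+4+3 = 66
Base→S1→S2→S4→S5→S3→Base: 15+20+14+6+4+7 = 66
Base→S1→S2→S5→S3→S4→Base: 15+20+8+4+10+9 = 66
Base→S1→S2→S5→S4→S3→Base: 15+20+8+6+10+7 = 66
Base→S1→S3→S2→S4→S5→Base: 15+8+12+14+6+3 = 58
Base→S1→S3→S2→S5→S4→Base: 15+8+12+8+6+9 = 58
Base→S1→S3→S4→S2→S5→Base: 15+8+10+14+8+3 = 58
Base→S1→S3→S4→S5→S2→Base: 15+8+10+6+8+11 = 58
Base→S1→S3→S5→S2→S4→Base: 15+8+4+8+14+9 = 58
Base→S1→S3→S5→S4→S2→Base: 15+8+4+6+14+11 = 58
Base→S1→S4→S2→S3→S5→Base: 15+18+14+12+4+3 = 66
Base→S1→S4→S2→S5→S3→Base: 15+18+14+8+4+7 = 66
… (46 more)
The minimum is 58.
One optimal route: Base → S1 → S3 → S2 → S4 → S5 → Base (or its reverse).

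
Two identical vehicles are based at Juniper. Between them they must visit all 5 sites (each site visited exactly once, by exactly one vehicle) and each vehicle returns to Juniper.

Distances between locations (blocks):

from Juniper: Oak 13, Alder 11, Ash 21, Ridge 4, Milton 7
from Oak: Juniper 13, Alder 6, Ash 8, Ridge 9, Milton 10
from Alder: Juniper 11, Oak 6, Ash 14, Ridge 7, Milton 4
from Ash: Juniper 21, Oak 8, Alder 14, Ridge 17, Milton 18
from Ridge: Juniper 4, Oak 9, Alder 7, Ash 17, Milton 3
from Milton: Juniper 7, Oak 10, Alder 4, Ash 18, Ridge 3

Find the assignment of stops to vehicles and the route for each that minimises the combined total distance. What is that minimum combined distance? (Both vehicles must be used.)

54 blocks — the smallest possible combined total.

Check every non-empty split of the stops between the two vehicles; for each half take its own optimal tour:
  {Oak} + {Alder, Ash, Ridge, Milton}: 26 + 46 = 72
  {Alder} + {Oak, Ash, Ridge, Milton}: 22 + 46 = 68
  {Oak, Alder} + {Ash, Ridge, Milton}: 30 + 46 = 76
  {Ash} + {Oak, Alder, Ridge, Milton}: 42 + 30 = 72
  {Oak, Ash} + {Alder, Ridge, Milton}: 42 + 22 = 64
  {Alder, Ash} + {Oak, Ridge, Milton}: 46 + 30 = 76
  … (15 splits in total)
  {Ridge} + {Oak, Alder, Ash, Milton}: 8 + 46 = 54  ← best
Best: vehicle 1 Juniper → Ridge → Juniper = 8; vehicle 2 Juniper → Oak → Ash → Alder → Milton → Juniper = 46; combined 54.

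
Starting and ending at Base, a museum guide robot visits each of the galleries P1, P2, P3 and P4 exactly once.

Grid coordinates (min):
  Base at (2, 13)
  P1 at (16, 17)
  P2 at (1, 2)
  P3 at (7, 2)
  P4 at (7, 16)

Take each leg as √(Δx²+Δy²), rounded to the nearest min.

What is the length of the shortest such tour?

With 4 stops there are 4!/2 = 12 distinct round trips (a route and its reverse cost the same).
Base→P1→P2→P3→P4→Base: 15+21+6+14+6 = 62
Base→P1→P2→P4→P3→Base: 15+21+15+14+12 = 77
Base→P1→P3→P2→P4→Base: 15+17+6+15+6 = 59
Base→P1→P3→P4→P2→Base: 15+17+14+15+11 = 72
Base→P1→P4→P2→P3→Base: 15+9+15+6+12 = 57
Base→P1→P4→P3→P2→Base: 15+9+14+6+11 = 55
Base→P2→P1→P3→P4→Base: 11+21+17+14+6 = 69
Base→P2→P1→P4→P3→Base: 11+21+9+14+12 = 67
Base→P2→P3→P1→P4→Base: 11+6+17+9+6 = 49
Base→P2→P4→P1→P3→Base: 11+15+9+17+12 = 64
Base→P3→P1→P2→P4→Base: 12+17+21+15+6 = 71
Base→P3→P2→P1→P4→Base: 12+6+21+9+6 = 54
The minimum is 49.
One optimal route: Base → P2 → P3 → P1 → P4 → Base (or its reverse).

Minimum total distance: 49 min.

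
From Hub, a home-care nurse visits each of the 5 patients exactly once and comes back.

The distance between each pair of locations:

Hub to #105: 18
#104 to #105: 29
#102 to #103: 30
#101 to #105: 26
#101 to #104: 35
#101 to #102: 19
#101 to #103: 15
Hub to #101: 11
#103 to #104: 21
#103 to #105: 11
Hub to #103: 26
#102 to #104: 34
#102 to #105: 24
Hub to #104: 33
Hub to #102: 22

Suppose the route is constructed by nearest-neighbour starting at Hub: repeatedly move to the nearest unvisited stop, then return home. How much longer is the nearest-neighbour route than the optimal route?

Excess over optimum: 14.

Hub: #101=11, #105=18, #102=22, #103=26, #104=33 ⇒ #101
#101: #103=15, #102=19, #105=26, #104=35 ⇒ #103
#103: #105=11, #104=21, #102=30 ⇒ #105
#105: #102=24, #104=29 ⇒ #102
#102: #104=34 ⇒ #104
NN route Hub → #101 → #103 → #105 → #102 → #104 → Hub costs 128.
Optimal: Hub → #101 → #102 → #104 → #103 → #105 → Hub costs 114 (by enumerating all 60 distinct tours).
Excess = 128 − 114 = 14.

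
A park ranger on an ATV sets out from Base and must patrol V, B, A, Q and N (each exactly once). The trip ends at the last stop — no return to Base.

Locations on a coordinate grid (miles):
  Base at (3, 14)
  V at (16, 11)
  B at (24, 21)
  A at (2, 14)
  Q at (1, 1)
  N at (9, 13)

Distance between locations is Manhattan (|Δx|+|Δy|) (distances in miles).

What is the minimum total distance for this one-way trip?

62 miles — the minimum one-way total.

There are 5! = 120 possible orderings.
Base → V → B → A → Q → N: 16+18+29+14+20 = 97
Base → V → B → A → N → Q: 16+18+29+8+20 = 91
Base → V → B → Q → A → N: 16+18+43+14+8 = 99
Base → V → B → Q → N → A: 16+18+43+20+8 = 105
Base → V → B → N → A → Q: 16+18+23+8+14 = 79
Base → V → B → N → Q → A: 16+18+23+20+14 = 91
Base → V → A → B → Q → N: 16+17+29+43+20 = 125
Base → V → A → B → N → Q: 16+17+29+23+20 = 105
Base → V → A → Q → B → N: 16+17+14+43+23 = 113
Base → V → A → Q → N → B: 16+17+14+20+23 = 90
Base → V → A → N → B → Q: 16+17+8+23+43 = 107
Base → V → A → N → Q → B: 16+17+8+20+43 = 104
Base → V → Q → B → A → N: 16+25+43+29+8 = 121
Base → V → Q → B → N → A: 16+25+43+23+8 = 115
… (106 more)
Base → A → Q → N → V → B: 1+14+20+9+18 = 62  ← best
The minimum is 62.
One shortest path: Base → A → Q → N → V → B.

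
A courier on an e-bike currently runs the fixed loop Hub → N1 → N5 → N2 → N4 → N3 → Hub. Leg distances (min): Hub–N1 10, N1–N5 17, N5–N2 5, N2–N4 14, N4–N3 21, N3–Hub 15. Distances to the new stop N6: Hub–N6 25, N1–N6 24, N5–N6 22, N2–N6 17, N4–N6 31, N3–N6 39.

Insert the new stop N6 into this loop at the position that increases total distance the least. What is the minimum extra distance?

Minimum extra distance: 29 min, inserting N6 between N1 and N5.

Insertion cost between consecutive stops i–j is d(i,N6) + d(N6,j) − d(i,j):
  between Hub and N1: 25 + 24 − 10 = 39
  between N1 and N5: 24 + 22 − 17 = 29
  between N5 and N2: 22 + 17 − 5 = 34
  between N2 and N4: 17 + 31 − 14 = 34
  between N4 and N3: 31 + 39 − 21 = 49
  between N3 and Hub: 39 + 25 − 15 = 49
Cheapest insertion is between N1 and N5, adding 29.
New total = 82 + 29 = 111.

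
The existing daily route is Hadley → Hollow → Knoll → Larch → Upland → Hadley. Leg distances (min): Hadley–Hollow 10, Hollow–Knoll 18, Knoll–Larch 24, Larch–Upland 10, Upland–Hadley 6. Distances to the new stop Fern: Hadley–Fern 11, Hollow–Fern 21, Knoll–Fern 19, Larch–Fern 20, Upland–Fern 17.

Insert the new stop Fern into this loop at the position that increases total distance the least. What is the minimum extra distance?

Minimum extra distance: 15 min, inserting Fern between Knoll and Larch.

Insertion cost between consecutive stops i–j is d(i,Fern) + d(Fern,j) − d(i,j):
  between Hadley and Hollow: 11 + 21 − 10 = 22
  between Hollow and Knoll: 21 + 19 − 18 = 22
  between Knoll and Larch: 19 + 20 − 24 = 15
  between Larch and Upland: 20 + 17 − 10 = 27
  between Upland and Hadley: 17 + 11 − 6 = 22
Cheapest insertion is between Knoll and Larch, adding 15.
New total = 68 + 15 = 83.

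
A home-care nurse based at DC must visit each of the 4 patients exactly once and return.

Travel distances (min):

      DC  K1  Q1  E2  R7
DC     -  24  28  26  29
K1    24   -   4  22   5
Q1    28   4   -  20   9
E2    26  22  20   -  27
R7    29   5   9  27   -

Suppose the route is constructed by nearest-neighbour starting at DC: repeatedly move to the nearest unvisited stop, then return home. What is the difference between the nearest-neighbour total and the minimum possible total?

6 min longer than the optimal tour.

From DC: K1=24, E2=26, Q1=28, R7=29 → choose K1 (24).
From K1: Q1=4, R7=5, E2=22 → choose Q1 (4).
From Q1: R7=9, E2=20 → choose R7 (9).
From R7: E2=27 → choose E2 (27).
NN route DC → K1 → Q1 → R7 → E2 → DC costs 90.
Optimal: DC → K1 → R7 → Q1 → E2 → DC costs 84 (by enumerating all 12 distinct tours).
Excess = 90 − 84 = 6.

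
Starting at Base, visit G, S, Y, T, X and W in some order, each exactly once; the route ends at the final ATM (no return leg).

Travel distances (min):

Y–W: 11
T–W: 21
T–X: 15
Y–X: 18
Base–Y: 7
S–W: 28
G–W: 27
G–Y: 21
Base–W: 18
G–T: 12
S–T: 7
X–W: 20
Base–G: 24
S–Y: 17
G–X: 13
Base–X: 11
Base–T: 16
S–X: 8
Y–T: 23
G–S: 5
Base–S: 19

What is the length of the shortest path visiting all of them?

There are 6! = 720 possible orderings.
Base → G → S → Y → T → X → W: 24+5+17+23+15+20 = 104
Base → G → S → Y → T → W → X: 24+5+17+23+21+20 = 110
Base → G → S → Y → X → T → W: 24+5+17+18+15+21 = 100
Base → G → S → Y → X → W → T: 24+5+17+18+20+21 = 105
Base → G → S → Y → W → T → X: 24+5+17+11+21+15 = 93
Base → G → S → Y → W → X → T: 24+5+17+11+20+15 = 92
Base → G → S → T → Y → X → W: 24+5+7+23+18+20 = 97
Base → G → S → T → Y → W → X: 24+5+7+23+11+20 = 90
… (712 more)
Base → Y → W → X → G → S → T: 7+11+20+13+5+7 = 63  ← best
The minimum is 63.
One shortest path: Base → Y → W → X → G → S → T.

Shortest open route: 63 min.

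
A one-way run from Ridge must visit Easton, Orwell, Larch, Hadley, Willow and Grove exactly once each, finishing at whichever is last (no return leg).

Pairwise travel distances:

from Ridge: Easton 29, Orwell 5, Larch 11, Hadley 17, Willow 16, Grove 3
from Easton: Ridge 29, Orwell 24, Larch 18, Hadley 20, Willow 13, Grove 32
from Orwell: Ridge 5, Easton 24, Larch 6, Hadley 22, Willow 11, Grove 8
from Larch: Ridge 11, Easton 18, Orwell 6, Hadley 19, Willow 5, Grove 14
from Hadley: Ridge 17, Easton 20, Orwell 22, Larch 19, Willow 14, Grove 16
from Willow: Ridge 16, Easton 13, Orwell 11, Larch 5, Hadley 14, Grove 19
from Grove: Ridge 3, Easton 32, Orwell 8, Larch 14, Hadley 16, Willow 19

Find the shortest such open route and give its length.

There are 6! = 720 possible orderings.
Ridge→Easton→Orwell→Larch→Hadley→Willow→Grove: 29+24+6+19+14+19 = 111
Ridge→Easton→Orwell→Larch→Hadley→Grove→Willow: 29+24+6+19+16+19 = 113
Ridge→Easton→Orwell→Larch→Willow→Hadley→Grove: 29+24+6+5+14+16 = 94
Ridge→Easton→Orwell→Larch→Willow→Grove→Hadley: 29+24+6+5+19+16 = 99
Ridge→Easton→Orwell→Larch→Grove→Hadley→Willow: 29+24+6+14+16+14 = 103
Ridge→Easton→Orwell→Larch→Grove→Willow→Hadley: 29+24+6+14+19+14 = 106
Ridge→Easton→Orwell→Hadley→Larch→Willow→Grove: 29+24+22+19+5+19 = 118
Ridge→Easton→Orwell→Hadley→Larch→Grove→Willow: 29+24+22+19+14+19 = 127
… (712 more)
Ridge→Grove→Orwell→Larch→Willow→Easton→Hadley: 3+8+6+5+13+20 = 55  ← best
The minimum is 55.
One shortest path: Ridge → Grove → Orwell → Larch → Willow → Easton → Hadley.

Shortest open route: 55.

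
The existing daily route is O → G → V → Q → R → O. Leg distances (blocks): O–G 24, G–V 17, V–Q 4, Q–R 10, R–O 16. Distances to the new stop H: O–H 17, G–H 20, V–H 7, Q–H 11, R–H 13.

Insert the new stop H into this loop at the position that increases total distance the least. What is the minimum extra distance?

+10 blocks — insert H between G and V.

Insertion cost between consecutive stops i–j is d(i,H) + d(H,j) − d(i,j):
  between O and G: 17 + 20 − 24 = 13
  between G and V: 20 + 7 − 17 = 10
  between V and Q: 7 + 11 − 4 = 14
  between Q and R: 11 + 13 − 10 = 14
  between R and O: 13 + 17 − 16 = 14
Cheapest insertion is between G and V, adding 10.
New total = 71 + 10 = 81.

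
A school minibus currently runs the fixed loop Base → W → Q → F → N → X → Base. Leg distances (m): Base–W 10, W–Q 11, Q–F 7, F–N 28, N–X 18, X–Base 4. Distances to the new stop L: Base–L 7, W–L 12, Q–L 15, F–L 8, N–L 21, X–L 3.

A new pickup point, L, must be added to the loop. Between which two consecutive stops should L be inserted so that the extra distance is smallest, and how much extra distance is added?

Insertion cost between consecutive stops i–j is d(i,L) + d(L,j) − d(i,j):
  between Base and W: 7 + 12 − 10 = 9
  between W and Q: 12 + 15 − 11 = 16
  between Q and F: 15 + 8 − 7 = 16
  between F and N: 8 + 21 − 28 = 1
  between N and X: 21 + 3 − 18 = 6
  between X and Base: 3 + 7 − 4 = 6
Cheapest insertion is between F and N, adding 1.
New total = 78 + 1 = 79.

Adding 1 m by placing L on the F–N leg.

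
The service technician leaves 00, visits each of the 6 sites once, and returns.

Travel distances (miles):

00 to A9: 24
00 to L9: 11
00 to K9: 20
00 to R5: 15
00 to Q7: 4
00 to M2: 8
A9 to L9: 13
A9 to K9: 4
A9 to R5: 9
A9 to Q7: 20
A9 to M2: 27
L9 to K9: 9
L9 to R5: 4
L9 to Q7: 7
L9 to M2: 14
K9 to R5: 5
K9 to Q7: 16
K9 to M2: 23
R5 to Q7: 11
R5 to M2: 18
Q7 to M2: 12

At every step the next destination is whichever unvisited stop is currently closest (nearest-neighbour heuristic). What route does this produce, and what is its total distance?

From 00: distances to unvisited — Q7=4, M2=8, L9=11, R5=15, K9=20, A9=24. Nearest is Q7 (4).
From Q7: distances to unvisited — L9=7, R5=11, M2=12, K9=16, A9=20. Nearest is L9 (7).
From L9: distances to unvisited — R5=4, K9=9, A9=13, M2=14. Nearest is R5 (4).
From R5: distances to unvisited — K9=5, A9=9, M2=18. Nearest is K9 (5).
From K9: distances to unvisited — A9=4, M2=23. Nearest is A9 (4).
From A9: distances to unvisited — M2=27. Nearest is M2 (27).
Return M2→00: 8.
Total = 4 + 7 + 4 + 5 + 4 + 27 + 8 = 59.

Nearest-neighbour total = 59 miles; route 00 → Q7 → L9 → R5 → K9 → A9 → M2 → 00.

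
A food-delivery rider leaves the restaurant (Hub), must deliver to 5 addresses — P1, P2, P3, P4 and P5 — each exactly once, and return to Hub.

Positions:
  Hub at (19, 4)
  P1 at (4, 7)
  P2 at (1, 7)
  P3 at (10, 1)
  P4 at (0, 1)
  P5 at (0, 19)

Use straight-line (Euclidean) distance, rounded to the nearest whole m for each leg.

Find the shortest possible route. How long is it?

Minimum total distance: 65 m.

With 5 stops there are 5!/2 = 60 distinct round trips (a route and its reverse cost the same).
Hub→P1→P2→P3→P4→P5→Hub: 15+3+11+10+18+24 = 81
Hub→P1→P2→P3→P5→P4→Hub: 15+3+11+21+18+19 = 87
Hub→P1→P2→P4→P3→P5→Hub: 15+3+6+10+21+24 = 79
Hub→P1→P2→P4→P5→P3→Hub: 15+3+6+18+21+9 = 72
Hub→P1→P2→P5→P3→P4→Hub: 15+3+12+21+10+19 = 80
Hub→P1→P2→P5→P4→P3→Hub: 15+3+12+18+10+9 = 67
Hub→P1→P3→P2→P4→P5→Hub: 15+8+11+6+18+24 = 82
Hub→P1→P3→P2→P5→P4→Hub: 15+8+11+12+18+19 = 83
Hub→P1→P3→P4→P2→P5→Hub: 15+8+10+6+12+24 = 75
Hub→P1→P3→P4→P5→P2→Hub: 15+8+10+18+12+18 = 81
Hub→P1→P3→P5→P2→P4→Hub: 15+8+21+12+6+19 = 81
Hub→P1→P3→P5→P4→P2→Hub: 15+8+21+18+6+18 = 86
Hub→P1→P4→P2→P3→P5→Hub: 15+7+6+11+21+24 = 84
Hub→P1→P4→P2→P5→P3→Hub: 15+7+6+12+21+9 = 70
… (46 more)
Hub→P1→P5→P2→P4→P3→Hub: 15+13+12+6+10+9 = 65  ← best
The minimum is 65.
One optimal route: Hub → P1 → P5 → P2 → P4 → P3 → Hub (or its reverse).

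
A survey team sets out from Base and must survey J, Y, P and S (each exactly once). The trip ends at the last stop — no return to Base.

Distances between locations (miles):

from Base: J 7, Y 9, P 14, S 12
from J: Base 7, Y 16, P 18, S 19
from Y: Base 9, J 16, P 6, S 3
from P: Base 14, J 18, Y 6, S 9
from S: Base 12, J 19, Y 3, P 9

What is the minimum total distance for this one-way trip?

Shortest open route: 34 miles.

There are 4! = 24 possible orderings.
Base→J→Y→P→S: 7+16+6+9 = 38
Base→J→Y→S→P: 7+16+3+9 = 35
Base→J→P→Y→S: 7+18+6+3 = 34
Base→J→P→S→Y: 7+18+9+3 = 37
Base→J→S→Y→P: 7+19+3+6 = 35
Base→J→S→P→Y: 7+19+9+6 = 41
Base→Y→J→P→S: 9+16+18+9 = 52
Base→Y→J→S→P: 9+16+19+9 = 53
Base→Y→P→J→S: 9+6+18+19 = 52
Base→Y→P→S→J: 9+6+9+19 = 43
Base→Y→S→J→P: 9+3+19+18 = 49
Base→Y→S→P→J: 9+3+9+18 = 39
Base→P→J→Y→S: 14+18+16+3 = 51
Base→P→J→S→Y: 14+18+19+3 = 54
… (10 more)
The minimum is 34.
One shortest path: Base → J → P → Y → S.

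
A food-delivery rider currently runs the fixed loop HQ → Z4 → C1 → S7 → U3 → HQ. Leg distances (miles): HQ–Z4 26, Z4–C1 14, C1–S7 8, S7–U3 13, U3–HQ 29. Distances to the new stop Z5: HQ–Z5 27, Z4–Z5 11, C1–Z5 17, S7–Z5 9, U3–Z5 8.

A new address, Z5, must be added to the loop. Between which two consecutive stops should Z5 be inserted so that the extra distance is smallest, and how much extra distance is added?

Insertion cost between consecutive stops i–j is d(i,Z5) + d(Z5,j) − d(i,j):
  between HQ and Z4: 27 + 11 − 26 = 12
  between Z4 and C1: 11 + 17 − 14 = 14
  between C1 and S7: 17 + 9 − 8 = 18
  between S7 and U3: 9 + 8 − 13 = 4
  between U3 and HQ: 8 + 27 − 29 = 6
Cheapest insertion is between S7 and U3, adding 4.
New total = 90 + 4 = 94.

Adding 4 miles by placing Z5 on the S7–U3 leg.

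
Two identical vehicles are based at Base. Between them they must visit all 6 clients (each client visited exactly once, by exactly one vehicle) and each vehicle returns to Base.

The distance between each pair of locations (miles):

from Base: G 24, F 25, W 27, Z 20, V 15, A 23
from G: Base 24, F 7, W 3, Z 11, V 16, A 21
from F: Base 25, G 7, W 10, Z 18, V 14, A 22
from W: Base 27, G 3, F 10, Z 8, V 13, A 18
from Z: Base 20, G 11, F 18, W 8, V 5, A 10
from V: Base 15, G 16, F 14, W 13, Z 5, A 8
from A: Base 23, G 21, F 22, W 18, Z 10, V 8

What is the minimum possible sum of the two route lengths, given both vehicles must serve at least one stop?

Check every non-empty split of the stops between the two vehicles; for each half take its own optimal tour:
  {G} + {F, W, Z, V, A}: 48 + 76 = 124
  {F} + {G, W, Z, V, A}: 50 + 68 = 118
  {G, F} + {W, Z, V, A}: 56 + 68 = 124
  {W} + {G, F, Z, V, A}: 54 + 76 = 130
  {G, W} + {F, Z, V, A}: 54 + 76 = 130
  {F, W} + {G, Z, V, A}: 62 + 68 = 130
  … (31 splits in total)
  {V} + {G, F, W, Z, A}: 30 + 76 = 106  ← best
Best: vehicle 1 Base → V → Base = 30; vehicle 2 Base → F → G → W → Z → A → Base = 76; combined 106.

106 miles — the smallest possible combined total.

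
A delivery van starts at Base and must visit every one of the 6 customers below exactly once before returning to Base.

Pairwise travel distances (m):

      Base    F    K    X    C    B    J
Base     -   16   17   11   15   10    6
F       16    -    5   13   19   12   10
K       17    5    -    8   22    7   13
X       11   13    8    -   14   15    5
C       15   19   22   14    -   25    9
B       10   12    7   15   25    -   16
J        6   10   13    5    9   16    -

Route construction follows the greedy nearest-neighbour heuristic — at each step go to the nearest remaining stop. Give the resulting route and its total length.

76 m along Base → J → X → K → F → B → C → Base.

From Base: distances to unvisited — J=6, B=10, X=11, C=15, F=16, K=17. Nearest is J (6).
From J: distances to unvisited — X=5, C=9, F=10, K=13, B=16. Nearest is X (5).
From X: distances to unvisited — K=8, F=13, C=14, B=15. Nearest is K (8).
From K: distances to unvisited — F=5, B=7, C=22. Nearest is F (5).
From F: distances to unvisited — B=12, C=19. Nearest is B (12).
From B: distances to unvisited — C=25. Nearest is C (25).
Return C→Base: 15.
Total = 6 + 5 + 8 + 5 + 12 + 25 + 15 = 76.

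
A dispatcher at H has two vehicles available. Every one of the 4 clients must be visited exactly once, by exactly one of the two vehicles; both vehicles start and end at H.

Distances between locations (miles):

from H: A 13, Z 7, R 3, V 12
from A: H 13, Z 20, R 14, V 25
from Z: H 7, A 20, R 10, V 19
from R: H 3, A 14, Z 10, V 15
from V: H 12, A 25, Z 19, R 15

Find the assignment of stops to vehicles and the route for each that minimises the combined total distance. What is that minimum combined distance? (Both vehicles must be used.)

Minimum combined distance: 68 miles.

Try each way of splitting the stops between the two vehicles (each non-empty) and, for each split, find the best tour for each vehicle:
  {A} + {Z, R, V}: 26 + 44 = 70
  {Z} + {A, R, V}: 14 + 54 = 68
  {A, Z} + {R, V}: 40 + 30 = 70
  {R} + {A, Z, V}: 6 + 64 = 70
  {A, R} + {Z, V}: 30 + 38 = 68
  {Z, R} + {A, V}: 20 + 50 = 70
  … (7 splits in total)
Best: vehicle 1 H → Z → H = 14; vehicle 2 H → A → R → V → H = 54; combined 68.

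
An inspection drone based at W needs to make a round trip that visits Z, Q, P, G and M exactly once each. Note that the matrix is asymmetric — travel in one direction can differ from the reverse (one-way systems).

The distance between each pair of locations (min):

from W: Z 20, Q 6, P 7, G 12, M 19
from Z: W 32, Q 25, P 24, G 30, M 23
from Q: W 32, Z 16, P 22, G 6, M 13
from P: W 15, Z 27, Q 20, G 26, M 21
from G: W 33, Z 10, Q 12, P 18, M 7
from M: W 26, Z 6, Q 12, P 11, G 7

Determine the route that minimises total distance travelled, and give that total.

W→Z→Q→P→G→M→W: 20+25+22+26+7+26 = 126
W→Z→Q→P→M→G→W: 20+25+22+21+7+33 = 128
W→Z→Q→G→P→M→W: 20+25+6+18+21+26 = 116
W→Z→Q→G→M→P→W: 20+25+6+7+11+15 = 84
W→Z→Q→M→P→G→W: 20+25+13+11+26+33 = 128
W→Z→Q→M→G→P→W: 20+25+13+7+18+15 = 98
W→Z→P→Q→G→M→W: 20+24+20+6+7+26 = 103
W→Z→P→Q→M→G→W: 20+24+20+13+7+33 = 117
W→Z→P→G→Q→M→W: 20+24+26+12+13+26 = 121
W→Z→P→G→M→Q→W: 20+24+26+7+12+32 = 121
W→Z→P→M→Q→G→W: 20+24+21+12+6+33 = 116
W→Z→P→M→G→Q→W: 20+24+21+7+12+32 = 116
W→Z→G→Q→P→M→W: 20+30+12+22+21+26 = 131
W→Z→G→Q→M→P→W: 20+30+12+13+11+15 = 101
… (106 more)
W→Q→G→M→Z→P→W: 6+6+7+6+24+15 = 64  ← best
The minimum is 64.
One optimal route: W → Q → G → M → Z → P → W.

64 min — the shortest possible round trip.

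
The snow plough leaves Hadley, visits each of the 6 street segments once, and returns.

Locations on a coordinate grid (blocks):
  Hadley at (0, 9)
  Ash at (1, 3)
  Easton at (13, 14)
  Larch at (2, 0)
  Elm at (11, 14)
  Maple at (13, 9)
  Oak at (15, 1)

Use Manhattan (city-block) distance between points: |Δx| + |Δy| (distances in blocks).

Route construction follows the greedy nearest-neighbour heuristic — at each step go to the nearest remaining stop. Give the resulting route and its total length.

Total distance 58 blocks via the nearest-neighbour route Hadley → Ash → Larch → Oak → Maple → Easton → Elm → Hadley.

From Hadley: distances to unvisited — Ash=7, Larch=11, Maple=13, Elm=16, Easton=18, Oak=23. Nearest is Ash (7).
From Ash: distances to unvisited — Larch=4, Oak=16, Maple=18, Elm=21, Easton=23. Nearest is Larch (4).
From Larch: distances to unvisited — Oak=14, Maple=20, Elm=23, Easton=25. Nearest is Oak (14).
From Oak: distances to unvisited — Maple=10, Easton=15, Elm=17. Nearest is Maple (10).
From Maple: distances to unvisited — Easton=5, Elm=7. Nearest is Easton (5).
From Easton: distances to unvisited — Elm=2. Nearest is Elm (2).
Return Elm→Hadley: 16.
Total = 7 + 4 + 14 + 10 + 5 + 2 + 16 = 58.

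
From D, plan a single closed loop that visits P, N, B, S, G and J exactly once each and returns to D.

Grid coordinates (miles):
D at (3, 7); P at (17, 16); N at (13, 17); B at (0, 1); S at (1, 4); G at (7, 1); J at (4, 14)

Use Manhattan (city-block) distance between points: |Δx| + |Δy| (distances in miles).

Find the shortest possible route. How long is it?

There are 360 distinct closed tours to check (reversals are equivalent).
D - P - N - B - S - G - J - D: 23+5+29+4+9+16+8 = 94
D - P - N - B - S - J - G - D: 23+5+29+4+13+16+10 = 100
D - P - N - B - G - S - J - D: 23+5+29+7+9+13+8 = 94
D - P - N - B - G - J - S - D: 23+5+29+7+16+13+5 = 98
D - P - N - B - J - S - G - D: 23+5+29+17+13+9+10 = 106
D - P - N - B - J - G - S - D: 23+5+29+17+16+9+5 = 104
D - P - N - S - B - G - J - D: 23+5+25+4+7+16+8 = 88
D - P - N - S - B - J - G - D: 23+5+25+4+17+16+10 = 100
… (352 more)
D - S - B - G - P - N - J - D: 5+4+7+25+5+12+8 = 66  ← best
The minimum is 66.
One optimal route: D → S → B → G → P → N → J → D (or its reverse).

Shortest round trip = 66 miles.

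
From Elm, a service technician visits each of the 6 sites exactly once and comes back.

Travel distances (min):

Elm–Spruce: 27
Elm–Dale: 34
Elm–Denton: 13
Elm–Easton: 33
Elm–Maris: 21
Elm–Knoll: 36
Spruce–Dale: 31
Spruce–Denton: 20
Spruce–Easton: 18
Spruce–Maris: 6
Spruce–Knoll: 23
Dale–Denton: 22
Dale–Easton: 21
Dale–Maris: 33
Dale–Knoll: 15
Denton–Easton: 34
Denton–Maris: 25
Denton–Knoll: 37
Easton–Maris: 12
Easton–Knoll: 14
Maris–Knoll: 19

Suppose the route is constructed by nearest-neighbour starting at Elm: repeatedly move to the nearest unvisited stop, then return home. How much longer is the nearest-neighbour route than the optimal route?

5 min longer than the optimal tour.

From Elm: Denton=13, Maris=21, Spruce=27, Easton=33, Dale=34, Knoll=36 → choose Denton (13).
From Denton: Spruce=20, Dale=22, Maris=25, Easton=34, Knoll=37 → choose Spruce (20).
From Spruce: Maris=6, Easton=18, Knoll=23, Dale=31 → choose Maris (6).
From Maris: Easton=12, Knoll=19, Dale=33 → choose Easton (12).
From Easton: Knoll=14, Dale=21 → choose Knoll (14).
From Knoll: Dale=15 → choose Dale (15).
NN route Elm → Denton → Spruce → Maris → Easton → Knoll → Dale → Elm costs 114.
Optimal: Elm → Spruce → Maris → Easton → Knoll → Dale → Denton → Elm costs 109 (by enumerating all 360 distinct tours).
Excess = 114 − 109 = 5.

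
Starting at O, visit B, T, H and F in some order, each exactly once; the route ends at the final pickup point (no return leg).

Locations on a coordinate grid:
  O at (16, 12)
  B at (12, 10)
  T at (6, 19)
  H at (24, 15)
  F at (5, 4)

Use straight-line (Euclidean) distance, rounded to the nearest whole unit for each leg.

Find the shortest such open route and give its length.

There are 4! = 24 possible orderings.
O → B → T → H → F: 4+11+18+22 = 55
O → B → T → F → H: 4+11+15+22 = 52
O → B → H → T → F: 4+13+18+15 = 50
O → B → H → F → T: 4+13+22+15 = 54
O → B → F → T → H: 4+9+15+18 = 46
O → B → F → H → T: 4+9+22+18 = 53
O → T → B → H → F: 12+11+13+22 = 58
O → T → B → F → H: 12+11+9+22 = 54
O → T → H → B → F: 12+18+13+9 = 52
O → T → H → F → B: 12+18+22+9 = 61
O → T → F → B → H: 12+15+9+13 = 49
O → T → F → H → B: 12+15+22+13 = 62
O → H → B → T → F: 9+13+11+15 = 48
O → H → B → F → T: 9+13+9+15 = 46
… (10 more)
The minimum is 46.
One shortest path: O → B → F → T → H.

Shortest open route: 46.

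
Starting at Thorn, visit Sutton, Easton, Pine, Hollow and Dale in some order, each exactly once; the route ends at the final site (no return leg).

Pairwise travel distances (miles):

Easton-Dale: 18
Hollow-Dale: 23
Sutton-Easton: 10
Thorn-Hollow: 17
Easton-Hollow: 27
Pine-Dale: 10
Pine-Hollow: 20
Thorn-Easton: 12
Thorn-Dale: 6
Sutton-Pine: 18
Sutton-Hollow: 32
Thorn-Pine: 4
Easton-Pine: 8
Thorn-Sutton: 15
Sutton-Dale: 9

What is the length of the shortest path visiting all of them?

There are 5! = 120 possible orderings.
Thorn → Sutton → Easton → Pine → Hollow → Dale: 15+10+8+20+23 = 76
Thorn → Sutton → Easton → Pine → Dale → Hollow: 15+10+8+10+23 = 66
Thorn → Sutton → Easton → Hollow → Pine → Dale: 15+10+27+20+10 = 82
Thorn → Sutton → Easton → Hollow → Dale → Pine: 15+10+27+23+10 = 85
Thorn → Sutton → Easton → Dale → Pine → Hollow: 15+10+18+10+20 = 73
Thorn → Sutton → Easton → Dale → Hollow → Pine: 15+10+18+23+20 = 86
Thorn → Sutton → Pine → Easton → Hollow → Dale: 15+18+8+27+23 = 91
Thorn → Sutton → Pine → Easton → Dale → Hollow: 15+18+8+18+23 = 82
Thorn → Sutton → Pine → Hollow → Easton → Dale: 15+18+20+27+18 = 98
Thorn → Sutton → Pine → Hollow → Dale → Easton: 15+18+20+23+18 = 94
Thorn → Sutton → Pine → Dale → Easton → Hollow: 15+18+10+18+27 = 88
Thorn → Sutton → Pine → Dale → Hollow → Easton: 15+18+10+23+27 = 93
Thorn → Sutton → Hollow → Easton → Pine → Dale: 15+32+27+8+10 = 92
Thorn → Sutton → Hollow → Easton → Dale → Pine: 15+32+27+18+10 = 102
… (106 more)
Thorn → Dale → Sutton → Easton → Pine → Hollow: 6+9+10+8+20 = 53  ← best
The minimum is 53.
One shortest path: Thorn → Dale → Sutton → Easton → Pine → Hollow.

53 miles — the minimum one-way total.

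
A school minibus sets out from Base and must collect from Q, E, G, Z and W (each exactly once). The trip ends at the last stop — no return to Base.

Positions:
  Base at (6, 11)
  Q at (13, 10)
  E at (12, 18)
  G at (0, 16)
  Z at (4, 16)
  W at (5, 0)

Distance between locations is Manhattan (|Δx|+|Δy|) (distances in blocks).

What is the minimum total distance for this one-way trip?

There are 5! = 120 possible orderings.
Base → Q → E → G → Z → W: 8+9+14+4+17 = 52
Base → Q → E → G → W → Z: 8+9+14+21+17 = 69
Base → Q → E → Z → G → W: 8+9+10+4+21 = 52
Base → Q → E → Z → W → G: 8+9+10+17+21 = 65
Base → Q → E → W → G → Z: 8+9+25+21+4 = 67
Base → Q → E → W → Z → G: 8+9+25+17+4 = 63
Base → Q → G → E → Z → W: 8+19+14+10+17 = 68
Base → Q → G → E → W → Z: 8+19+14+25+17 = 83
Base → Q → G → Z → E → W: 8+19+4+10+25 = 66
Base → Q → G → Z → W → E: 8+19+4+17+25 = 73
Base → Q → G → W → E → Z: 8+19+21+25+10 = 83
Base → Q → G → W → Z → E: 8+19+21+17+10 = 75
Base → Q → Z → E → G → W: 8+15+10+14+21 = 68
Base → Q → Z → E → W → G: 8+15+10+25+21 = 79
… (106 more)
The minimum is 52.
One shortest path: Base → Q → E → G → Z → W.

Minimum one-way distance = 52 blocks.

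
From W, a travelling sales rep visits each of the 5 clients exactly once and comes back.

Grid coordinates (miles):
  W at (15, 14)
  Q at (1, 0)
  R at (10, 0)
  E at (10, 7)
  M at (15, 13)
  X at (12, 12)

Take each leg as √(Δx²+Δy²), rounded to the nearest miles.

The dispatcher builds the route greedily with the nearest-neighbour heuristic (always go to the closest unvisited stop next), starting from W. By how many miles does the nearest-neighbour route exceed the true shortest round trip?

W: M=1, X=4, E=9, R=15, Q=20 ⇒ M
M: X=3, E=8, R=14, Q=19 ⇒ X
X: E=5, R=12, Q=16 ⇒ E
E: R=7, Q=11 ⇒ R
R: Q=9 ⇒ Q
NN route W → M → X → E → R → Q → W costs 45.
Optimal: W → R → Q → E → X → M → W costs 44 (by enumerating all 60 distinct tours).
Excess = 45 − 44 = 1.

1 miles longer than the optimal tour.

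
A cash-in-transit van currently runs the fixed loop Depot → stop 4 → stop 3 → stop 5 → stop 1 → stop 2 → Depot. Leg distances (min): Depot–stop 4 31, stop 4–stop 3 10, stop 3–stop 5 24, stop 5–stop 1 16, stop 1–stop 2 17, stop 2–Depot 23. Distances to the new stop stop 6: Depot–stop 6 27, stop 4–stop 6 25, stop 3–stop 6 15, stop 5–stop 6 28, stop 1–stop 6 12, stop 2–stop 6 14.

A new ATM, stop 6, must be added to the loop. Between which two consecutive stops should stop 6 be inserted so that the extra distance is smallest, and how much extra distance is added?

Adding 9 min by placing stop 6 on the stop 1–stop 2 leg.

Insertion cost between consecutive stops i–j is d(i,stop 6) + d(stop 6,j) − d(i,j):
  between Depot and stop 4: 27 + 25 − 31 = 21
  between stop 4 and stop 3: 25 + 15 − 10 = 30
  between stop 3 and stop 5: 15 + 28 − 24 = 19
  between stop 5 and stop 1: 28 + 12 − 16 = 24
  between stop 1 and stop 2: 12 + 14 − 17 = 9
  between stop 2 and Depot: 14 + 27 − 23 = 18
Cheapest insertion is between stop 1 and stop 2, adding 9.
New total = 121 + 9 = 130.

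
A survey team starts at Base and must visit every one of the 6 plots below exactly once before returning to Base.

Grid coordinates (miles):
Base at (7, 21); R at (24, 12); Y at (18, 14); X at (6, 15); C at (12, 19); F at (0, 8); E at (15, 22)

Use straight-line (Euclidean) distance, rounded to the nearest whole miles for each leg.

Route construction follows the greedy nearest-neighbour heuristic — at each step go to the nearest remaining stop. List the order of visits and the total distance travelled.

Base → [C:5 / X:6 / E:8 / Y:13 / F:15 / R:19] → C (5)
C → [E:4 / X:7 / Y:8 / R:14 / F:16] → E (4)
E → [Y:9 / X:11 / R:13 / F:21] → Y (9)
Y → [R:6 / X:12 / F:19] → R (6)
R → [X:18 / F:24] → X (18)
X → [F:9] → F (9)
Return F→Base: 15.
Total = 5 + 4 + 9 + 6 + 18 + 9 + 15 = 66.

Nearest-neighbour total = 66 miles; route Base → C → E → Y → R → X → F → Base.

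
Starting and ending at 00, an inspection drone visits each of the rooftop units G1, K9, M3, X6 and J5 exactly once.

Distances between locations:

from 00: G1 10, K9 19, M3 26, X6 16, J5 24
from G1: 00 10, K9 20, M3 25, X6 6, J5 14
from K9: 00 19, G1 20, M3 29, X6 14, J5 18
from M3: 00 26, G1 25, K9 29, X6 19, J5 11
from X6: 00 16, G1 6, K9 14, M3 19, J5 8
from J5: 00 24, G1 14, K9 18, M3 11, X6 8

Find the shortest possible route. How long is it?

83 — the shortest possible round trip.

00→G1→K9→M3→X6→J5→00: 10+20+29+19+8+24 = 110
00→G1→K9→M3→J5→X6→00: 10+20+29+11+8+16 = 94
00→G1→K9→X6→M3→J5→00: 10+20+14+19+11+24 = 98
00→G1→K9→X6→J5→M3→00: 10+20+14+8+11+26 = 89
00→G1→K9→J5→M3→X6→00: 10+20+18+11+19+16 = 94
00→G1→K9→J5→X6→M3→00: 10+20+18+8+19+26 = 101
00→G1→M3→K9→X6→J5→00: 10+25+29+14+8+24 = 110
00→G1→M3→K9→J5→X6→00: 10+25+29+18+8+16 = 106
00→G1→M3→X6→K9→J5→00: 10+25+19+14+18+24 = 110
00→G1→M3→X6→J5→K9→00: 10+25+19+8+18+19 = 99
00→G1→M3→J5→K9→X6→00: 10+25+11+18+14+16 = 94
00→G1→M3→J5→X6→K9→00: 10+25+11+8+14+19 = 87
00→G1→X6→K9→M3→J5→00: 10+6+14+29+11+24 = 94
00→G1→X6→K9→J5→M3→00: 10+6+14+18+11+26 = 85
… (46 more)
00→G1→X6→M3→J5→K9→00: 10+6+19+11+18+19 = 83  ← best
The minimum is 83.
One optimal route: 00 → G1 → X6 → M3 → J5 → K9 → 00 (or its reverse).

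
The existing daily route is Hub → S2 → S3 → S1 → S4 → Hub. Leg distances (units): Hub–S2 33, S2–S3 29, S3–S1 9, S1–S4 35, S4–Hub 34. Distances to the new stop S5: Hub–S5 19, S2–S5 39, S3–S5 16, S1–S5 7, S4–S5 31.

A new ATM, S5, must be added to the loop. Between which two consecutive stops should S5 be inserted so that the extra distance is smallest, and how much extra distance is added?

Minimum extra distance: 3, inserting S5 between S1 and S4.

Insertion cost between consecutive stops i–j is d(i,S5) + d(S5,j) − d(i,j):
  between Hub and S2: 19 + 39 − 33 = 25
  between S2 and S3: 39 + 16 − 29 = 26
  between S3 and S1: 16 + 7 − 9 = 14
  between S1 and S4: 7 + 31 − 35 = 3
  between S4 and Hub: 31 + 19 − 34 = 16
Cheapest insertion is between S1 and S4, adding 3.
New total = 140 + 3 = 143.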